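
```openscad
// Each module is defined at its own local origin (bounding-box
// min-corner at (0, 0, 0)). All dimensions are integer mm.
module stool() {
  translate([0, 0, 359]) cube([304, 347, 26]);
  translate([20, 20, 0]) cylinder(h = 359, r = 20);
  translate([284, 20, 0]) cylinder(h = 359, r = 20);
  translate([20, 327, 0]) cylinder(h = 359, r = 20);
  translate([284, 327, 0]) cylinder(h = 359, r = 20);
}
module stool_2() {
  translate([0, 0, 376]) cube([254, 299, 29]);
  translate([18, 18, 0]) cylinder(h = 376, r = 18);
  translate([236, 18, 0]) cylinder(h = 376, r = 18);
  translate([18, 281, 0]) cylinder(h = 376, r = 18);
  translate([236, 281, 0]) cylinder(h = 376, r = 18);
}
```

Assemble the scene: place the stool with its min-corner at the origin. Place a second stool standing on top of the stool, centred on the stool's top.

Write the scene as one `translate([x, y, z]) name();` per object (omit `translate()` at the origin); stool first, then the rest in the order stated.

stool();
translate([25, 24, 385]) stool_2();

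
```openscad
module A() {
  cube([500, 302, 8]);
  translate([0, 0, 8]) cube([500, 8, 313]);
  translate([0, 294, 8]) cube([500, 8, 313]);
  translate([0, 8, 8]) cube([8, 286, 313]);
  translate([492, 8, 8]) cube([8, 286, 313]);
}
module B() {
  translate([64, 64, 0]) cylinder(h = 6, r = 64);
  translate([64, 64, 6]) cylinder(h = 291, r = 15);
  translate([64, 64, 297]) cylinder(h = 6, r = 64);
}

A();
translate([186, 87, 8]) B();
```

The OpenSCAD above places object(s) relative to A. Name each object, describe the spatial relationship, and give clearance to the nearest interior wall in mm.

Clearances: x = 178, y = 79; minimum 79 mm.

A is an open box. B is a spool. The spool sits inside the open box, centred. The clearance to the nearest interior wall is 79 mm.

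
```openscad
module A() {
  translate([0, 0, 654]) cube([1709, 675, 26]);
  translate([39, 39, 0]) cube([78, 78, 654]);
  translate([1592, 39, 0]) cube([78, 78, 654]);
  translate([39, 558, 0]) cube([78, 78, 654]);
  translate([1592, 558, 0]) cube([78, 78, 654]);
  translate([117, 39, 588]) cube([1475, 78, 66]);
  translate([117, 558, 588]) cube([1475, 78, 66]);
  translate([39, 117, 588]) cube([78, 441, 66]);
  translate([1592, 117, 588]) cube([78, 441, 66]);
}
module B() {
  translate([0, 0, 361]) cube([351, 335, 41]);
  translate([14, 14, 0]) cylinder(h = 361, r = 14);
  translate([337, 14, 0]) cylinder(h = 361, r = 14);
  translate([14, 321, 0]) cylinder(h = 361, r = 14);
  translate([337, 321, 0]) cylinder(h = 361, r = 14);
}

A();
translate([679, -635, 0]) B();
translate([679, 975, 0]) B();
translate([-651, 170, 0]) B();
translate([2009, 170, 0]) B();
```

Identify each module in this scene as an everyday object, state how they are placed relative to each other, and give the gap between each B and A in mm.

A is a table. B is a stool. Four stools sit around the table at the −y, +y, −x, +x sides. The gap between each stool and the table is 300 mm.

Each stool's nearest face is 300 mm from the table's bounding box.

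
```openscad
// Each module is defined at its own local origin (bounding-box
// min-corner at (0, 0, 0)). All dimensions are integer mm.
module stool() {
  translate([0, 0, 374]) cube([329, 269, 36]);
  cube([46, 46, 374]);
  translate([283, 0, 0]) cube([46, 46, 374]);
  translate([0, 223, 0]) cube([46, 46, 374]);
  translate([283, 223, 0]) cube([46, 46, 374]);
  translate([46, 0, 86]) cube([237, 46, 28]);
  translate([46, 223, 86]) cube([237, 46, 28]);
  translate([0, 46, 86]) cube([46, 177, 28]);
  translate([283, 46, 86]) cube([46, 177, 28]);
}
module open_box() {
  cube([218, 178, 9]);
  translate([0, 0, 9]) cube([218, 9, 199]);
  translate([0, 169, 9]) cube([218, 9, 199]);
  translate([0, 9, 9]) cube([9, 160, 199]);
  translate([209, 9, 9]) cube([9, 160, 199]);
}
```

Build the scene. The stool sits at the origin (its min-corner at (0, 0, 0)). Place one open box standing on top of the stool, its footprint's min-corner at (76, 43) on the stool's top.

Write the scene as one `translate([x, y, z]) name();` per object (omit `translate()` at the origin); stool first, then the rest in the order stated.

stool();
translate([76, 43, 410]) open_box();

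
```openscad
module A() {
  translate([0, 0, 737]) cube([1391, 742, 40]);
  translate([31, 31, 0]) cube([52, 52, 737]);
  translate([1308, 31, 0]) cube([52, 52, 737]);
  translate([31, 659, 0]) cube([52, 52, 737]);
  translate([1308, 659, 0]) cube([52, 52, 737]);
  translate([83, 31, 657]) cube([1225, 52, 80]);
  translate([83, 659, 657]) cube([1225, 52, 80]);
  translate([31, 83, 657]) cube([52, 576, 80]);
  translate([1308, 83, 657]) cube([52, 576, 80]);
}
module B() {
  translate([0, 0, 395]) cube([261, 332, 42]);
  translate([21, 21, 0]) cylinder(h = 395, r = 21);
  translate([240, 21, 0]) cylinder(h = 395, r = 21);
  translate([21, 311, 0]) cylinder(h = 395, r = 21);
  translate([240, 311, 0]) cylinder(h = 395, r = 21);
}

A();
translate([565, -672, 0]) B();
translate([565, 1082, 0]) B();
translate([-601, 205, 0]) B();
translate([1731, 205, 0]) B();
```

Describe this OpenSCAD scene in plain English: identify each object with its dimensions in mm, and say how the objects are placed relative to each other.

A is a table: top 1391 mm (x) × 742 mm (y), 40 mm thick, upper face at z = 777 mm, on four 52×52 mm square legs, each inset 31 mm from the nearest pair of top edges, running from z = 0 to the bottom of the top. Four apron rails, 52 mm thick and 80 mm tall, run between adjacent legs with their top edges flush with the underside of the top and their outer faces flush with the legs' outer faces.

B is a four-legged stool. The seat is a 261×332×42 mm slab whose top surface is at z = 437 mm; four round legs, each 42 mm in diameter, run from the floor (z = 0) to the underside of the seat, each leg's axis is inset half a diameter from the nearest pair of seat edges (so the leg's bounding box is flush with the corner).

Four stools sit around the table at the −y, +y, −x, +x sides.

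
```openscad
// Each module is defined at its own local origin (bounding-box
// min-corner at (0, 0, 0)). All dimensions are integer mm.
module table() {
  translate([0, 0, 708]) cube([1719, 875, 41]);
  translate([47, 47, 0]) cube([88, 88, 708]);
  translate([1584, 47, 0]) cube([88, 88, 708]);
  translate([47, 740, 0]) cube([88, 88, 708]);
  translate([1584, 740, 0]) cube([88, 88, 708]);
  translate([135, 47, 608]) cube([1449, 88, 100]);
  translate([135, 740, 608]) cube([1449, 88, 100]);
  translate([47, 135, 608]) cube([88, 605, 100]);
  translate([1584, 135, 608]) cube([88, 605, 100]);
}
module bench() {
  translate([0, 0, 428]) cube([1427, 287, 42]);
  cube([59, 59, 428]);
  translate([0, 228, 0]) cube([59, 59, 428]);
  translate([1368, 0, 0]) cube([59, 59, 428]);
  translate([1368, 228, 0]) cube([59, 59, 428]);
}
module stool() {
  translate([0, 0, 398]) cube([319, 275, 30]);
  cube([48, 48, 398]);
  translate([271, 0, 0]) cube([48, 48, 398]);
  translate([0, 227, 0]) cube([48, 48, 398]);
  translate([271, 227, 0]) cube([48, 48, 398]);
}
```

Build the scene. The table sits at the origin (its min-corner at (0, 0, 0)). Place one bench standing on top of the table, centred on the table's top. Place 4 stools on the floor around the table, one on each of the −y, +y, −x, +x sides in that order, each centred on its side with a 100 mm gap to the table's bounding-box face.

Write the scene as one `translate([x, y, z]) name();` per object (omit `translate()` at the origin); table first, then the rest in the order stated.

table();
translate([146, 294, 749]) bench();
translate([700, -375, 0]) stool();
translate([700, 975, 0]) stool();
translate([-419, 300, 0]) stool();
translate([1819, 300, 0]) stool();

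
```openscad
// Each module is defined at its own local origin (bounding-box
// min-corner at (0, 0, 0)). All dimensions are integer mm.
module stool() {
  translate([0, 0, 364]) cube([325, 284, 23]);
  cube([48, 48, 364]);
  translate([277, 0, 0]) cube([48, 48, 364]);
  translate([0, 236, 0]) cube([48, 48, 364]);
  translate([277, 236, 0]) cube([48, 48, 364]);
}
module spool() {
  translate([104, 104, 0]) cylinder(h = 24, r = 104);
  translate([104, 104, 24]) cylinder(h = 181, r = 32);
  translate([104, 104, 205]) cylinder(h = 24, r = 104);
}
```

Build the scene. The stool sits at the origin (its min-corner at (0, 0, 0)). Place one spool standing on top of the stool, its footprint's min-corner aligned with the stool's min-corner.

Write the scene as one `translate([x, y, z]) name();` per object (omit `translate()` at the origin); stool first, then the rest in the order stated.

stool();
translate([0, 0, 387]) spool();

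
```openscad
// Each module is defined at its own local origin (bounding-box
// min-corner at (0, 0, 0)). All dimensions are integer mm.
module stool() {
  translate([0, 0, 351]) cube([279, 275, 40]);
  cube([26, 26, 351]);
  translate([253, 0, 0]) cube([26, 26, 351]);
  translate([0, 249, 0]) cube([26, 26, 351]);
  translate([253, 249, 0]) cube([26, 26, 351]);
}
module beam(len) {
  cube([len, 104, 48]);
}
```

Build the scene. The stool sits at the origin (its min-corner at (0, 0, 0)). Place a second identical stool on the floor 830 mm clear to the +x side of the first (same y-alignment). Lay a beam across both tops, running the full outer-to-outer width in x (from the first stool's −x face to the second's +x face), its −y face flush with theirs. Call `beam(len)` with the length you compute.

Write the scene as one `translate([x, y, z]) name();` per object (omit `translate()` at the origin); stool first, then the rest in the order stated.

stool();
translate([1109, 0, 0]) stool();
translate([0, 0, 391]) beam(1388);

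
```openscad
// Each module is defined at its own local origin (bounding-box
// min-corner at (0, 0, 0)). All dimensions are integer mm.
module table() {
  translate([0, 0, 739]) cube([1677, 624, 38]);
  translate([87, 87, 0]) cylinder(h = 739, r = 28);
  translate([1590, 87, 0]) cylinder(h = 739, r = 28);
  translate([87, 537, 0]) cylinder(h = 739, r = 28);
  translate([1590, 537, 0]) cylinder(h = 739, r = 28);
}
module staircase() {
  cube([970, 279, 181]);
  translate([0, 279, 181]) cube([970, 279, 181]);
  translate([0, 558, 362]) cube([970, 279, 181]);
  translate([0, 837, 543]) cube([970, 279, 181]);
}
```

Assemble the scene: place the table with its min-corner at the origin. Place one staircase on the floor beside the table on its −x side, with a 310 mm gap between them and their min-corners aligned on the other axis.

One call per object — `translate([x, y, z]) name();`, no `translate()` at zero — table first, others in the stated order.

table();
translate([-1280, 0, 0]) staircase();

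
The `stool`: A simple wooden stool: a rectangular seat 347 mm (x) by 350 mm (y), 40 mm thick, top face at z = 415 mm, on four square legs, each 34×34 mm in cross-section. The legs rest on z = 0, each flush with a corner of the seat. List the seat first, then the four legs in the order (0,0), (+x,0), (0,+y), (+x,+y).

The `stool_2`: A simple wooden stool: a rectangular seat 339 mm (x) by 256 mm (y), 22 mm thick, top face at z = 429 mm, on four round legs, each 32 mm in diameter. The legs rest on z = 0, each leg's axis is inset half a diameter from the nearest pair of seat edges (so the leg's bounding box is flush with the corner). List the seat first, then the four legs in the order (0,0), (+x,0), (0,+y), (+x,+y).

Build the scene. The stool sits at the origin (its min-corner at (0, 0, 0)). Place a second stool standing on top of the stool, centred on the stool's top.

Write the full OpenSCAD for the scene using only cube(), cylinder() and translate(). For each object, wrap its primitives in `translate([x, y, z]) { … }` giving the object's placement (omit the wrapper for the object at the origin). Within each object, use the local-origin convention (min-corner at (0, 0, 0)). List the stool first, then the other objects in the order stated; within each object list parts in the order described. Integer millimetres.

translate([0, 0, 375]) cube([347, 350, 40]);
cube([34, 34, 375]);
translate([313, 0, 0]) cube([34, 34, 375]);
translate([0, 316, 0]) cube([34, 34, 375]);
translate([313, 316, 0]) cube([34, 34, 375]);
translate([4, 47, 415]) {
  translate([0, 0, 407]) cube([339, 256, 22]);
  translate([16, 16, 0]) cylinder(h = 407, r = 16);
  translate([323, 16, 0]) cylinder(h = 407, r = 16);
  translate([16, 240, 0]) cylinder(h = 407, r = 16);
  translate([323, 240, 0]) cylinder(h = 407, r = 16);
}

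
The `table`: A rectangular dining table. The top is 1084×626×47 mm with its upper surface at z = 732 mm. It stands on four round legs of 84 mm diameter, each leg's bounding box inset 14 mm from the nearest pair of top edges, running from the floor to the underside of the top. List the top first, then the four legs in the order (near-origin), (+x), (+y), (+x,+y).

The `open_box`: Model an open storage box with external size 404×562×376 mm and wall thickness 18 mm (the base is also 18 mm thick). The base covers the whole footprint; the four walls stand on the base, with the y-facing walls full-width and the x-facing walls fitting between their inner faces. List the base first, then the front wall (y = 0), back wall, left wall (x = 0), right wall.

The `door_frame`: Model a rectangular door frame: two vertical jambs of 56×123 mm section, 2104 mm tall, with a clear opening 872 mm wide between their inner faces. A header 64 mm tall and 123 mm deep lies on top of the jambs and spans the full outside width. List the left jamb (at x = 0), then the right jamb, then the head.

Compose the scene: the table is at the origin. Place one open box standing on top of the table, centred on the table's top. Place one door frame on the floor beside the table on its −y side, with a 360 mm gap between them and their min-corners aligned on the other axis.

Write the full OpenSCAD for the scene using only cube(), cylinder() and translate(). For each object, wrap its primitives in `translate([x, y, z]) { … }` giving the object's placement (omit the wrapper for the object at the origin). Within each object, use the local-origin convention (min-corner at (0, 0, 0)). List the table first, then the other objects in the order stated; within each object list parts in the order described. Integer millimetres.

translate([0, 0, 685]) cube([1084, 626, 47]);
translate([56, 56, 0]) cylinder(h = 685, r = 42);
translate([1028, 56, 0]) cylinder(h = 685, r = 42);
translate([56, 570, 0]) cylinder(h = 685, r = 42);
translate([1028, 570, 0]) cylinder(h = 685, r = 42);
translate([340, 32, 732]) {
  cube([404, 562, 18]);
  translate([0, 0, 18]) cube([404, 18, 358]);
  translate([0, 544, 18]) cube([404, 18, 358]);
  translate([0, 18, 18]) cube([18, 526, 358]);
  translate([386, 18, 18]) cube([18, 526, 358]);
}
translate([0, -483, 0]) {
  cube([56, 123, 2104]);
  translate([928, 0, 0]) cube([56, 123, 2104]);
  translate([0, 0, 2104]) cube([984, 123, 64]);
}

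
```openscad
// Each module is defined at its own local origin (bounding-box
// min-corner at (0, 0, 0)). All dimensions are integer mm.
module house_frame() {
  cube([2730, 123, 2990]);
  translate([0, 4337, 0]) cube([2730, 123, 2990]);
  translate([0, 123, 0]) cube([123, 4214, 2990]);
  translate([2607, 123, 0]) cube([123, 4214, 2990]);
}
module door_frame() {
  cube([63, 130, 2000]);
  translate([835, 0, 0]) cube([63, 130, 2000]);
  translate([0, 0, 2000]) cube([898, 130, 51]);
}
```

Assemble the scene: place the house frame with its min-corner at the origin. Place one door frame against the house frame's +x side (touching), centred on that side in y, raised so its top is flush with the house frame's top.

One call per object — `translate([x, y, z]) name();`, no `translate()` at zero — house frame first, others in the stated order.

house_frame();
translate([2730, 2165, 939]) door_frame();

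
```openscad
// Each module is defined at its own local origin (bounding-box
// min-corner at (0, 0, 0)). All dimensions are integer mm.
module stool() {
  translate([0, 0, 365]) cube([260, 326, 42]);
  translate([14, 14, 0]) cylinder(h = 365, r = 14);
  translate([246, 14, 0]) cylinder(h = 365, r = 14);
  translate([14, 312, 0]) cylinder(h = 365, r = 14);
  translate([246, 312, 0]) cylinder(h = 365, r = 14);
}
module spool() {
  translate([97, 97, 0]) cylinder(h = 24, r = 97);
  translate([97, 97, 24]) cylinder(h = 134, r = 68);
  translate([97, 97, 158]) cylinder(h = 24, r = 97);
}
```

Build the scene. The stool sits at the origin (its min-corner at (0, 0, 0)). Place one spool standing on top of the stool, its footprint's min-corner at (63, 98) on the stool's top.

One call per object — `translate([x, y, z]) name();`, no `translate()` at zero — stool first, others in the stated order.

stool();
translate([63, 98, 407]) spool();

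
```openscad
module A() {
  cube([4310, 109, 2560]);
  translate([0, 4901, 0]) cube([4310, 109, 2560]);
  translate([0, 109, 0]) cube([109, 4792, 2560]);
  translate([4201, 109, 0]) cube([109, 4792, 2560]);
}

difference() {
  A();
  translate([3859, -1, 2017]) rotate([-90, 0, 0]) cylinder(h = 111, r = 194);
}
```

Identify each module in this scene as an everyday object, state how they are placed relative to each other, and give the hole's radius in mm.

The subtracted cylinder has r = 194 mm.

A is a house frame. The house frame has a circular hole through its front wall. The hole's radius is 194 mm.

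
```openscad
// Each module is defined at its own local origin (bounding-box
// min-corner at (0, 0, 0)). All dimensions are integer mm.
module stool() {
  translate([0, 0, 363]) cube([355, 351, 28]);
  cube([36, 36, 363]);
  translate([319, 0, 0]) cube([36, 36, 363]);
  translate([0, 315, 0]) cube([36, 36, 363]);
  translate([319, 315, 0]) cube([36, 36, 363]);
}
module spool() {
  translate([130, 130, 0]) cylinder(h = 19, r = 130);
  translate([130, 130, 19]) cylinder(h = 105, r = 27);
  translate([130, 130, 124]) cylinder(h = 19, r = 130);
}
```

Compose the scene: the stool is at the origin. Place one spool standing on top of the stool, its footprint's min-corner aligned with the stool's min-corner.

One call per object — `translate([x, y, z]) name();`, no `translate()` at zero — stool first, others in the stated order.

stool();
translate([0, 0, 391]) spool();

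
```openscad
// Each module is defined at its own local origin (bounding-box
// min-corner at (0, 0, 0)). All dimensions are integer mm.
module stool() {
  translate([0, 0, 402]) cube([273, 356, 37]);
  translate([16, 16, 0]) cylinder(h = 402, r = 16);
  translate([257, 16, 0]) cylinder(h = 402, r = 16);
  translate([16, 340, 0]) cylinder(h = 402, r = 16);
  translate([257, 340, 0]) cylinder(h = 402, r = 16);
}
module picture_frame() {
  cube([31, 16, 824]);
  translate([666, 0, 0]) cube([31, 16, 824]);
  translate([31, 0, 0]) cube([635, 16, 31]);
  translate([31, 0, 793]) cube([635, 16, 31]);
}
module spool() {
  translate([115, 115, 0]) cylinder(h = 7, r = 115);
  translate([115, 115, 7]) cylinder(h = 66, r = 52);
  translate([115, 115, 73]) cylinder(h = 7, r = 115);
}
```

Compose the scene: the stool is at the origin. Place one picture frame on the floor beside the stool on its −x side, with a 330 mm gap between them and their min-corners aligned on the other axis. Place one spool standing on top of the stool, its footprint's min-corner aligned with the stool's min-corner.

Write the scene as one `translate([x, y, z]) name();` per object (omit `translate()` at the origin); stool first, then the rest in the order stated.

stool();
translate([-1027, 0, 0]) picture_frame();
translate([0, 0, 439]) spool();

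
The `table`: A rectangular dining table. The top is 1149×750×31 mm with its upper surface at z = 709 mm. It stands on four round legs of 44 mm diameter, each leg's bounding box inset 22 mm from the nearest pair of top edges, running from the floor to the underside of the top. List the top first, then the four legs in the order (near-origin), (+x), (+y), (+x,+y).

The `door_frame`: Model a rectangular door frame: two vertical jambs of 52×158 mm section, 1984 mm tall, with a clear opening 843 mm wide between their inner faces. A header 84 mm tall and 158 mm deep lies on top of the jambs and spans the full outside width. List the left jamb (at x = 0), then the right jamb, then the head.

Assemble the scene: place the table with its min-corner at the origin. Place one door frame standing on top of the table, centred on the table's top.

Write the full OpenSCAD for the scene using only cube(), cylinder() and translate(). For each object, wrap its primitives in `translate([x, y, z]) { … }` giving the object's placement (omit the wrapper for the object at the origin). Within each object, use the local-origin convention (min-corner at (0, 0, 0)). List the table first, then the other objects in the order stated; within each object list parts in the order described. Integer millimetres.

translate([0, 0, 678]) cube([1149, 750, 31]);
translate([44, 44, 0]) cylinder(h = 678, r = 22);
translate([1105, 44, 0]) cylinder(h = 678, r = 22);
translate([44, 706, 0]) cylinder(h = 678, r = 22);
translate([1105, 706, 0]) cylinder(h = 678, r = 22);
translate([101, 296, 709]) {
  cube([52, 158, 1984]);
  translate([895, 0, 0]) cube([52, 158, 1984]);
  translate([0, 0, 1984]) cube([947, 158, 84]);
}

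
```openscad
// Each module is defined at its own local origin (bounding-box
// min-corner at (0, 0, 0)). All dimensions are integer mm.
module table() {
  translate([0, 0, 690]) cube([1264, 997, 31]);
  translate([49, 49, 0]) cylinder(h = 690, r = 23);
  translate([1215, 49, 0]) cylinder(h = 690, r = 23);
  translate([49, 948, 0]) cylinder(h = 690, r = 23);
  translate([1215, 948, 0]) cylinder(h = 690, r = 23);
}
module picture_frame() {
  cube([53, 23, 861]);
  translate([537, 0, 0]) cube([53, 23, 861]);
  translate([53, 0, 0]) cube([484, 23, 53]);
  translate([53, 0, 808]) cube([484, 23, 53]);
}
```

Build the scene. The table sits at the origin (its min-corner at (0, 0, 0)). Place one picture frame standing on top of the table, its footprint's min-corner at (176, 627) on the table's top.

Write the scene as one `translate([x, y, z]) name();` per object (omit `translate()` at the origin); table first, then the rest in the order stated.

table();
translate([176, 627, 721]) picture_frame();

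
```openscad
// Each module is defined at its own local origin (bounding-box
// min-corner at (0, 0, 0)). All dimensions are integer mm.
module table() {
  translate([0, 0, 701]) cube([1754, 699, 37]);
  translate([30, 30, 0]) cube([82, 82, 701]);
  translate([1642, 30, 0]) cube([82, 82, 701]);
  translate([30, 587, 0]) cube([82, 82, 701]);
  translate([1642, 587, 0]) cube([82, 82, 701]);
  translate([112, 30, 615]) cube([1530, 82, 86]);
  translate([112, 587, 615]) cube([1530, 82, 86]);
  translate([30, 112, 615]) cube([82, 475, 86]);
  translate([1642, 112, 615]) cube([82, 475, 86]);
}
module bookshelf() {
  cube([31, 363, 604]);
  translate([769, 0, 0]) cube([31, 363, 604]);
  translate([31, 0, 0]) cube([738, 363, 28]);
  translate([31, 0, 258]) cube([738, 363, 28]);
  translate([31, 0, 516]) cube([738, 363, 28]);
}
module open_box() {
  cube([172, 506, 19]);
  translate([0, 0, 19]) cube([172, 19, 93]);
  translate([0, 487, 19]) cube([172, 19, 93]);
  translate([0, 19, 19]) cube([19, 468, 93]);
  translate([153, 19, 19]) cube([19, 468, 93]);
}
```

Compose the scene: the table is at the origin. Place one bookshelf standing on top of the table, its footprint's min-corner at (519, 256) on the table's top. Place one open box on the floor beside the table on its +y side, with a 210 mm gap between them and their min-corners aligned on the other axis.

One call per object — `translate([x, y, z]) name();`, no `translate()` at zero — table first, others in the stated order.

table();
translate([519, 256, 738]) bookshelf();
translate([0, 909, 0]) open_box();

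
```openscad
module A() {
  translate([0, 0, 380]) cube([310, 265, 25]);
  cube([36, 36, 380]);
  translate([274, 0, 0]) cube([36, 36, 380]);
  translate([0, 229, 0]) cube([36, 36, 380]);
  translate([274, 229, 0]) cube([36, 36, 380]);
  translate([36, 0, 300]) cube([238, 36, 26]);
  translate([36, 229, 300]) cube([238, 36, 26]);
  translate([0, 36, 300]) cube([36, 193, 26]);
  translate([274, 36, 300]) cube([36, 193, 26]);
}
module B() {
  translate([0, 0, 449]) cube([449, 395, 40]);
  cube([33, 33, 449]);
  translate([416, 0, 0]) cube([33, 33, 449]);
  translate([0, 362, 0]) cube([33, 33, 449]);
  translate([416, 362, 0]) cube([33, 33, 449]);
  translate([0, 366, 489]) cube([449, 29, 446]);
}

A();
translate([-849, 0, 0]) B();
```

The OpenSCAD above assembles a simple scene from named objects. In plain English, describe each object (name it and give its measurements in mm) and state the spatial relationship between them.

A is a four-legged stool. The seat is 310×265 mm, 25 mm thick, top at z = 405 mm. It stands on four square legs, each 36×36 mm in cross-section, from z = 0 to the seat underside, each flush with a corner of the seat. Four stretchers, 36 mm wide and 26 mm tall, connect adjacent legs with their undersides at z = 300 mm, each running between the inner faces of the legs it joins and aligned with the legs' outer faces on the other axis.

B is a chair: 449×395 mm seat, 40 mm thick, top at z = 489 mm, on four 33 mm square corner legs flush with the seat edges. A 29 mm thick backrest slab spans the full seat width, extending 446 mm above the seat top, its back face flush with the seat's +y edge.

The chair is on the floor beside the stool on its −x side.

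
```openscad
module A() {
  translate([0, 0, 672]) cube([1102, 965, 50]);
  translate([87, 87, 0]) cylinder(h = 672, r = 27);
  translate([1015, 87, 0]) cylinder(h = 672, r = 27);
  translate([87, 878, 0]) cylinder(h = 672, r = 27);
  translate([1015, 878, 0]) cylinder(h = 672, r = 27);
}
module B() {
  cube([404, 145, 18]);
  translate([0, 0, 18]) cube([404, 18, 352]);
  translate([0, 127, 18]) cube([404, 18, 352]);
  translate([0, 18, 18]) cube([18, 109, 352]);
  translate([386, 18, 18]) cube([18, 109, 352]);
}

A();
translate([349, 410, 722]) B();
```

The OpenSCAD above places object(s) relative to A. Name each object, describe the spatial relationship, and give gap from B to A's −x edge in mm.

A is a table. B is an open box. The open box is on top of the table, centred. The gap from the open box to the table's −x edge is 349 mm.

The open box's min-x is at 349; the table's min-x is 0; gap = 349 mm.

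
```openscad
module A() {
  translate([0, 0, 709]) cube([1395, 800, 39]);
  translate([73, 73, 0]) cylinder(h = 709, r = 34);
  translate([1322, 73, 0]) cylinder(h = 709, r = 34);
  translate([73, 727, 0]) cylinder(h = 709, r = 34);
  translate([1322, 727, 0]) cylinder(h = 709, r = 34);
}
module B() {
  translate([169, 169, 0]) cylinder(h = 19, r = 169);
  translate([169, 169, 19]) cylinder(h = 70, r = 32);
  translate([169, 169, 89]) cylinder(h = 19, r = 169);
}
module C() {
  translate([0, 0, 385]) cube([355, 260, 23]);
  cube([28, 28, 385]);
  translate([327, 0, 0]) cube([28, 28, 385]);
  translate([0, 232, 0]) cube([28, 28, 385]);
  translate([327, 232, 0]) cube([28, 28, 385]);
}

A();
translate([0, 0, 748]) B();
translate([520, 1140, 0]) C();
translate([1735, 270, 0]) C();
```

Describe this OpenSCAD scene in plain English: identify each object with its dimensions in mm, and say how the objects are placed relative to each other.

A is a table with a 1395×800 mm rectangular top, 39 mm thick, top surface at z = 748 mm, supported by four round legs of 68 mm diameter, each leg's bounding box inset 39 mm from the nearest pair of top edges, running from the floor.

B is a spool: two coaxial disc flanges of radius 169 mm and thickness 19 mm, joined by a core cylinder of radius 32 mm and height 70 mm. The lower flange rests on z = 0 and the three cylinders share a vertical axis.

C is a four-legged stool. The seat is 355×260 mm, 23 mm thick, top at z = 408 mm. It stands on four square legs, each 28×28 mm in cross-section, from z = 0 to the seat underside, each flush with a corner of the seat.

The spool is on top of the table. Two stools sit around the table at the +y, +x sides.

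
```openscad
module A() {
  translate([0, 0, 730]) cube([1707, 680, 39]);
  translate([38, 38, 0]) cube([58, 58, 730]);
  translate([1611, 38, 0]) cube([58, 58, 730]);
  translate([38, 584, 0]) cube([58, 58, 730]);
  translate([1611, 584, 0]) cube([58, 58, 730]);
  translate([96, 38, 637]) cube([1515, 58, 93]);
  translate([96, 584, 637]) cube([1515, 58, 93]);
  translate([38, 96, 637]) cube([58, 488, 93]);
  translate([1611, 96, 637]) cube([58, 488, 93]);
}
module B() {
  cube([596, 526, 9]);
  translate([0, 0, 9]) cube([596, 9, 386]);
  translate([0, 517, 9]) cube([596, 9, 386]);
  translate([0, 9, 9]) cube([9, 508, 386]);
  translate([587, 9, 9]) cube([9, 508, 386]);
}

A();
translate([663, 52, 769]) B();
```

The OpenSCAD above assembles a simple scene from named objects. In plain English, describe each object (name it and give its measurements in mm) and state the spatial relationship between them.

A is a table with a 1707×680 mm rectangular top, 39 mm thick, top surface at z = 769 mm, supported by four 58×58 mm square legs, each inset 38 mm from the nearest pair of top edges, running from the floor. Four apron rails, 58 mm thick and 93 mm tall, run between adjacent legs with their top edges flush with the underside of the top and their outer faces flush with the legs' outer faces.

B is an open-topped rectangular box: outside dimensions 596×526×395 mm, with a uniform wall and base thickness of 9 mm. The base is a full 596×526 slab on the floor; four walls sit on top of the base. The front and back walls (the −y and +y sides) span the full width; the two side walls fit between them.

The open box is on top of the table.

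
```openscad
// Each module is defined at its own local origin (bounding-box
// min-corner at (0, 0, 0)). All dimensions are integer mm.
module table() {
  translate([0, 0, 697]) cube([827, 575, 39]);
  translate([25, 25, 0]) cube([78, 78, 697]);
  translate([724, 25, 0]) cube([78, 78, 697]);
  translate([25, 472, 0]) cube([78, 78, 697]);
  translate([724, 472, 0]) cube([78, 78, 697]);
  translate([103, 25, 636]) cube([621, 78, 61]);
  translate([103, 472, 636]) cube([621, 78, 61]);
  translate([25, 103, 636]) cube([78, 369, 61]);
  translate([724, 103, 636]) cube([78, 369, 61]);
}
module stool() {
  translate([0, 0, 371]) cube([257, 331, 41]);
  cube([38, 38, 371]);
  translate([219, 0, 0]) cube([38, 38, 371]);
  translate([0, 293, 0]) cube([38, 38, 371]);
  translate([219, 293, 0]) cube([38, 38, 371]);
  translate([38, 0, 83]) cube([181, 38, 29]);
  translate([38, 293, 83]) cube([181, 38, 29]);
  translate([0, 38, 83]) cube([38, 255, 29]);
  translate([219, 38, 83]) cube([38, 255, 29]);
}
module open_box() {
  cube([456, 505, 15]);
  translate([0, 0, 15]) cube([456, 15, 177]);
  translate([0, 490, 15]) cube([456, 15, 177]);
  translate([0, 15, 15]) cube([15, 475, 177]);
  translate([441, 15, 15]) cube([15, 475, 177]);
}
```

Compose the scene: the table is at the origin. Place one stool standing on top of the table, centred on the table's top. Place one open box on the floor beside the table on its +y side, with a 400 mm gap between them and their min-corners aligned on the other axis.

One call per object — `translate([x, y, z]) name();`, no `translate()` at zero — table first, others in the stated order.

table();
translate([285, 122, 736]) stool();
translate([0, 975, 0]) open_box();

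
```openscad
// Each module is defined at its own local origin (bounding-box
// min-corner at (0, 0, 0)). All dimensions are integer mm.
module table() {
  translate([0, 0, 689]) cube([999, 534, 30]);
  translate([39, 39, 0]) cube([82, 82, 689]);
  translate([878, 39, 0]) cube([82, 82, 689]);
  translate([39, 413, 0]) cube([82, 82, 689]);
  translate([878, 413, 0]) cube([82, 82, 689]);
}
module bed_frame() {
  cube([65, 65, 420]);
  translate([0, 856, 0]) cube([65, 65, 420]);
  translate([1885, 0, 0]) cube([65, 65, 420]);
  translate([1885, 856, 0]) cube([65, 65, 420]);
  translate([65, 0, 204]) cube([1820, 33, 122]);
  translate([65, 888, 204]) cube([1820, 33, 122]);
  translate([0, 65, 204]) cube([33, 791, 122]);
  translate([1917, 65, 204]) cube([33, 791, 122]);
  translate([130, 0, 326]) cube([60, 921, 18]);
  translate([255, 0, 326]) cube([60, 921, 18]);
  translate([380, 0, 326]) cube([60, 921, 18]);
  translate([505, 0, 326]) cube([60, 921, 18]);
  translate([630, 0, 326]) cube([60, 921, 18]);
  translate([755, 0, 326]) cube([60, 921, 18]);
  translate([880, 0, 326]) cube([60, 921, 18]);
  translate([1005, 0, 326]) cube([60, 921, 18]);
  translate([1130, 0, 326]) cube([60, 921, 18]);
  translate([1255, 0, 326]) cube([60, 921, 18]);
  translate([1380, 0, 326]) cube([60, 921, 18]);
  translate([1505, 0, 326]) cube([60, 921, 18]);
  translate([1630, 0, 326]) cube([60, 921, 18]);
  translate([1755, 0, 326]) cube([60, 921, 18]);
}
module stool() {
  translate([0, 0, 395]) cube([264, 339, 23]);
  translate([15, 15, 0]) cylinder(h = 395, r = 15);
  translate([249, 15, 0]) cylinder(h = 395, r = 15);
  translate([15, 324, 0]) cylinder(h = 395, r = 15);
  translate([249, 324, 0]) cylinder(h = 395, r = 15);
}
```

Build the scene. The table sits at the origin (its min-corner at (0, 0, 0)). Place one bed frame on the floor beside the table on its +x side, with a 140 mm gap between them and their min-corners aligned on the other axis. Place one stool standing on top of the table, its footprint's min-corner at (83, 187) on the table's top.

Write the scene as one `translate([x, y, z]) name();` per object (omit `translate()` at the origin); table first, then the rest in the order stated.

table();
translate([1139, 0, 0]) bed_frame();
translate([83, 187, 719]) stool();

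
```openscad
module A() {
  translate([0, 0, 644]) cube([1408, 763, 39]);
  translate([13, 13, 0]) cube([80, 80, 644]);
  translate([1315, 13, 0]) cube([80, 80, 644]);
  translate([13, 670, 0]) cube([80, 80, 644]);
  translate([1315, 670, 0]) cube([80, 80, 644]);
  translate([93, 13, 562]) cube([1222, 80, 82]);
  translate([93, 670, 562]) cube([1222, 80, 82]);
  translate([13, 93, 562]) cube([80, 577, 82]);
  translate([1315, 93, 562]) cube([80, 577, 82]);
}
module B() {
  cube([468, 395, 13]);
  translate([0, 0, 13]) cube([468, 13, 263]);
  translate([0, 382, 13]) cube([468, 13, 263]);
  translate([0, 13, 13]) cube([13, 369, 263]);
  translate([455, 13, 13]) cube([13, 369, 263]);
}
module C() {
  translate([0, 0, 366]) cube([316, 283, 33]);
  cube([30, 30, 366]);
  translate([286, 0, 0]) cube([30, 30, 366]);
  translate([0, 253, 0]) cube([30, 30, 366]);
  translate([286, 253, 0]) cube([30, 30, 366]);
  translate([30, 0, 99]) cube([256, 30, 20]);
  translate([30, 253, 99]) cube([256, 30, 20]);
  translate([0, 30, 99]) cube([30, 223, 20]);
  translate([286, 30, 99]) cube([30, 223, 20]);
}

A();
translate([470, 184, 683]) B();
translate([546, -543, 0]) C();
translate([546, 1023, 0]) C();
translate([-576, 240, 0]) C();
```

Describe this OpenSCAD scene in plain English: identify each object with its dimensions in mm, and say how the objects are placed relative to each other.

A is a table with a 1408×763 mm rectangular top, 39 mm thick, top surface at z = 683 mm, supported by four 80×80 mm square legs, each inset 13 mm from the nearest pair of top edges, running from the floor. Four apron rails, 80 mm thick and 82 mm tall, run between adjacent legs with their top edges flush with the underside of the top and their outer faces flush with the legs' outer faces.

B is an open-topped rectangular box: outside dimensions 468×395×276 mm, with a uniform wall and base thickness of 13 mm. The base is a full 468×395 slab on the floor; four walls sit on top of the base. The front and back walls (the −y and +y sides) span the full width; the two side walls fit between them.

C is a simple wooden stool: a rectangular seat 316 mm (x) by 283 mm (y), 33 mm thick, top face at z = 399 mm, on four square legs, each 30×30 mm in cross-section. The legs rest on z = 0, each flush with a corner of the seat. Four stretchers, 30 mm wide and 20 mm tall, connect adjacent legs with their undersides at z = 99 mm, each running between the inner faces of the legs it joins and aligned with the legs' outer faces on the other axis.

The open box is on top of the table, centred. Three stools sit around the table at the −y, +y, −x sides.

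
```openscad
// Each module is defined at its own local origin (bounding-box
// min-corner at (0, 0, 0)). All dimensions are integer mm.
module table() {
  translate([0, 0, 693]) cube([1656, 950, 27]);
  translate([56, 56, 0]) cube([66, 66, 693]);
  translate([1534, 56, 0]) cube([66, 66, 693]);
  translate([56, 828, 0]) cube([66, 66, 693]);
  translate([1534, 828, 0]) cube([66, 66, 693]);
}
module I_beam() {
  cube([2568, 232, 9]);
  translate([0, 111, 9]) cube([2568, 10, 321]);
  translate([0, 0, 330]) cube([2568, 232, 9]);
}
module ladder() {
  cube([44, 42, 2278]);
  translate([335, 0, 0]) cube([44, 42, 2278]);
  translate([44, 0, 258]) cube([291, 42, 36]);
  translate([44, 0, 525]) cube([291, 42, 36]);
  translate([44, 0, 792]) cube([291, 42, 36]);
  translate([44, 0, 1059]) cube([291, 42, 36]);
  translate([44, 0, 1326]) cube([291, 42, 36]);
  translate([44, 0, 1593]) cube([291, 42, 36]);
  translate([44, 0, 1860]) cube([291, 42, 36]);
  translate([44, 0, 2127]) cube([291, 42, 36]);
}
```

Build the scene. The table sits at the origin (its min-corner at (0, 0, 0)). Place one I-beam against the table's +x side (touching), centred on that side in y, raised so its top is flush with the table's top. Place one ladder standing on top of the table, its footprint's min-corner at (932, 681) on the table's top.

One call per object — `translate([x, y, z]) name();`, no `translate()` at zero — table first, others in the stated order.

table();
translate([1656, 359, 381]) I_beam();
translate([932, 681, 720]) ladder();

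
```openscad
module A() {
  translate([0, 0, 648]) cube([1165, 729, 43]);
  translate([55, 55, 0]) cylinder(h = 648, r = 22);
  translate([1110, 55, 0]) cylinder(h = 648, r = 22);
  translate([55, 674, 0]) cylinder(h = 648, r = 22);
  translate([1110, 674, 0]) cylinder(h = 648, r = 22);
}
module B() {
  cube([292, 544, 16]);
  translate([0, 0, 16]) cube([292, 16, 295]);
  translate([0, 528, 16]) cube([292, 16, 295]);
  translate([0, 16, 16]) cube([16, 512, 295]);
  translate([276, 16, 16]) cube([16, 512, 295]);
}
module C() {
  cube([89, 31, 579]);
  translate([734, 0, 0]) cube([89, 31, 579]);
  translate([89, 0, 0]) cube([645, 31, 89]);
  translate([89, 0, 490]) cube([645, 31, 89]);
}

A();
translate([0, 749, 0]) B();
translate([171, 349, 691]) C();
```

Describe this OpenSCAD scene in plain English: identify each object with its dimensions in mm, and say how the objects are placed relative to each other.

A is a rectangular dining table. The top is 1165×729×43 mm with its upper surface at z = 691 mm. It stands on four round legs of 44 mm diameter, each leg's bounding box inset 33 mm from the nearest pair of top edges, running from the floor to the underside of the top.

B is an open-topped rectangular box: outside dimensions 292×544×311 mm, with a uniform wall and base thickness of 16 mm. The base is a full 292×544 slab on the floor; four walls sit on top of the base. The front and back walls (the −y and +y sides) span the full width; the two side walls fit between them.

C is a picture frame with a 645×401 mm rectangular opening (x by z) and a uniform 89 mm border on every side. Frame depth is 31 mm along y. It is built from two vertical stiles running the full outside height and two horizontal rails spanning the gap between the stiles.

The open box is on the floor beside the table on its +y side. The picture frame is on top of the table, centred.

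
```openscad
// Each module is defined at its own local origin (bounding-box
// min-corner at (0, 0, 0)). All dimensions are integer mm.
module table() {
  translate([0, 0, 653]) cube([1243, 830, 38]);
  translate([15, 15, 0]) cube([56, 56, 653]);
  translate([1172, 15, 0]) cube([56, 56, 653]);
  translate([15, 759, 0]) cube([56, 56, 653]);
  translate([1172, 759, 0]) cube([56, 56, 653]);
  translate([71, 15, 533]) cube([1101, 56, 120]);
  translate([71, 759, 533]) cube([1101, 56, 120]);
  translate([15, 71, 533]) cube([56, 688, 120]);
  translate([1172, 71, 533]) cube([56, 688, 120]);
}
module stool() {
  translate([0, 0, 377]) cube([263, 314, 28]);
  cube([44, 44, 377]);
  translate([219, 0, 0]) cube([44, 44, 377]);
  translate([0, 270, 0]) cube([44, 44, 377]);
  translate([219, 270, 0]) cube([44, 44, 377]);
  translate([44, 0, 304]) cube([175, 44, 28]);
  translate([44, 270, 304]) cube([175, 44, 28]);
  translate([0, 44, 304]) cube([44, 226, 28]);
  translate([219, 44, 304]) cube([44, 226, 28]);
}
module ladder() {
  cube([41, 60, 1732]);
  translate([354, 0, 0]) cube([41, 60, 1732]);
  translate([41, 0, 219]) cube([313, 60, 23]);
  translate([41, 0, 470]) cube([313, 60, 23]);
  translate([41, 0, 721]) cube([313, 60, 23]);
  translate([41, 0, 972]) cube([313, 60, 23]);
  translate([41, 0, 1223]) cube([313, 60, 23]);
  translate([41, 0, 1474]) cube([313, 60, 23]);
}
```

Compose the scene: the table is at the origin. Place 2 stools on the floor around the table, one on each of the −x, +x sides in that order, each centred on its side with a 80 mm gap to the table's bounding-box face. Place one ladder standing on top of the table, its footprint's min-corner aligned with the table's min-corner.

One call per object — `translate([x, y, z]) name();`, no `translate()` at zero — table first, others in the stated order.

table();
translate([-343, 258, 0]) stool();
translate([1323, 258, 0]) stool();
translate([0, 0, 691]) ladder();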